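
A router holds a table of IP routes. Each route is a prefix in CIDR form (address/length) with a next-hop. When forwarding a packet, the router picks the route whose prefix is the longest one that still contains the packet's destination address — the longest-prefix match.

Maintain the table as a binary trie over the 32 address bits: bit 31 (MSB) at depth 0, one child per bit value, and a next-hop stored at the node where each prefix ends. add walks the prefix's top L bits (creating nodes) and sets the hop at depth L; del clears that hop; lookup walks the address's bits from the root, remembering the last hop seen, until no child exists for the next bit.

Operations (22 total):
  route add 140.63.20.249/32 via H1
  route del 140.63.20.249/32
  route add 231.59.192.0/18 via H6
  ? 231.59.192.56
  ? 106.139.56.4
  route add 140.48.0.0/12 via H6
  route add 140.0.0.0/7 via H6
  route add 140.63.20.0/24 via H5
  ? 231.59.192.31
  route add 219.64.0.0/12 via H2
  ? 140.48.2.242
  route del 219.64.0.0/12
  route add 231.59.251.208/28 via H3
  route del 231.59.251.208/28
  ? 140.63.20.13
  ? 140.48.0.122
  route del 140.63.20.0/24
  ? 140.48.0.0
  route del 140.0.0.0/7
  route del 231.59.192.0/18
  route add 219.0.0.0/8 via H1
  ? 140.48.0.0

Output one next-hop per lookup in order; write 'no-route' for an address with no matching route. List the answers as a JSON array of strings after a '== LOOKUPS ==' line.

Trace:
  + 140.63.20.249/32 (H1) depth=32
  - 140.63.20.249/32 clear@32
  + 231.59.192.0/18 (H6) depth=18
  Q 231.59.192.56: descend 111001110011101111 ; hops seen [H6] ; pick H6
  Q 106.139.56.4: descend ε ; hops seen [∅] ; pick no-route
  + 140.48.0.0/12 (H6) depth=12
  + 140.0.0.0/7 (H6) depth=7
  + 140.63.20.0/24 (H5) depth=24
  Q 231.59.192.31: descend 111001110011101111 ; hops seen [H6] ; pick H6
  + 219.64.0.0/12 (H2) depth=12
  Q 140.48.2.242: descend 100011000011 ; hops seen [H6,H6] ; pick H6
  - 219.64.0.0/12 clear@12
  + 231.59.251.208/28 (H3) depth=28
  - 231.59.251.208/28 clear@28
  Q 140.63.20.13: descend 100011000011111100010100 ; hops seen [H6,H6,H5] ; pick H5
  Q 140.48.0.122: descend 100011000011 ; hops seen [H6,H6] ; pick H6
  - 140.63.20.0/24 clear@24
  Q 140.48.0.0: descend 100011000011 ; hops seen [H6,H6] ; pick H6
  - 140.0.0.0/7 clear@7
  - 231.59.192.0/18 clear@18
  + 219.0.0.0/8 (H1) depth=8
  Q 140.48.0.0: descend 100011000011 ; hops seen [H6] ; pick H6

== LOOKUPS ==
["H6","no-route","H6","H6","H5","H6","H6","H6"]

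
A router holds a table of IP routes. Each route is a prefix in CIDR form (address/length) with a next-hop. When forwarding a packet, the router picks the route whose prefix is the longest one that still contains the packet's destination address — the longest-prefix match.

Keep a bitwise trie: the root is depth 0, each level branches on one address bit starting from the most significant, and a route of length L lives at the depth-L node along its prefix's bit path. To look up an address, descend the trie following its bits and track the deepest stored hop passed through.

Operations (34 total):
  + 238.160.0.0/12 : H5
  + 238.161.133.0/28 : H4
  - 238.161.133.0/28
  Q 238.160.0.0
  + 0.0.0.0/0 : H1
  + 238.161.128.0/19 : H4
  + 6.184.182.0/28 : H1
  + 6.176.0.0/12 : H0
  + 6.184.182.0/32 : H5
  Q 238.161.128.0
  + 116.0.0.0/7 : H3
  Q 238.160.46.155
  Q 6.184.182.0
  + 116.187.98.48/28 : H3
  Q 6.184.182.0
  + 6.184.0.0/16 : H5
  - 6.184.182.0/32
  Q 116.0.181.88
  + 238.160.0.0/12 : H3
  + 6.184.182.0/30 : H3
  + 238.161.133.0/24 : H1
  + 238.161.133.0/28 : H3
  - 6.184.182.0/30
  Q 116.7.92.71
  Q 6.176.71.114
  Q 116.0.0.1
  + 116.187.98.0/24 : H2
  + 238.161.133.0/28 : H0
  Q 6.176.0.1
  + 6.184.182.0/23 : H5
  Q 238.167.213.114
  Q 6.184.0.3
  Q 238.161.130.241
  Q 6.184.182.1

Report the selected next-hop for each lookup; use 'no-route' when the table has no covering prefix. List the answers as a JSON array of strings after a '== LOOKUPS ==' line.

Trace:
  add 238.160.0.0/12 -> H5 at depth 12
  add 238.161.133.0/28 -> H4 at depth 28
  - 238.161.133.0/28 clear@28
  Q 238.160.0.0: descend 111011101010000 ; hops seen [H5] ; pick H5
  add 0.0.0.0/0 -> H1 at depth 0
  add 238.161.128.0/19 -> H4 at depth 19
  add 6.184.182.0/28 -> H1 at depth 28
  add 6.176.0.0/12 -> H0 at depth 12
  add 6.184.182.0/32 -> H5 at depth 32
  Q 238.161.128.0: descend 111011101010000110000 ; hops seen [H1,H5,H4] ; pick H4
  add 116.0.0.0/7 -> H3 at depth 7
  Q 238.160.46.155: descend 111011101010000 ; hops seen [H1,H5] ; pick H5
  Q 6.184.182.0: descend 00000110101110001011011000000000 ; hops seen [H1,H0,H1,H5] ; pick H5
  add 116.187.98.48/28 -> H3 at depth 28
  Q 6.184.182.0: descend 00000110101110001011011000000000 ; hops seen [H1,H0,H1,H5] ; pick H5
  add 6.184.0.0/16 -> H5 at depth 16
  - 6.184.182.0/32 clear@32
  Q 116.0.181.88: descend 01110100 ; hops seen [H1,H3] ; pick H3
  add 238.160.0.0/12 -> H3 at depth 12
  add 6.184.182.0/30 -> H3 at depth 30
  add 238.161.133.0/24 -> H1 at depth 24
  add 238.161.133.0/28 -> H3 at depth 28
  - 6.184.182.0/30 clear@30
  Q 116.7.92.71: descend 01110100 ; hops seen [H1,H3] ; pick H3
  Q 6.176.71.114: descend 000001101011 ; hops seen [H1,H0] ; pick H0
  Q 116.0.0.1: descend 01110100 ; hops seen [H1,H3] ; pick H3
  add 116.187.98.0/24 -> H2 at depth 24
  add 238.161.133.0/28 -> H0 at depth 28
  Q 6.176.0.1: descend 000001101011 ; hops seen [H1,H0] ; pick H0
  add 6.184.182.0/23 -> H5 at depth 23
  Q 238.167.213.114: descend 1110111010100 ; hops seen [H1,H3] ; pick H3
  Q 6.184.0.3: descend 0000011010111000 ; hops seen [H1,H0,H5] ; pick H5
  Q 238.161.130.241: descend 111011101010000110000 ; hops seen [H1,H3,H4] ; pick H4
  Q 6.184.182.1: descend 0000011010111000101101100000000 ; hops seen [H1,H0,H5,H5,H1] ; pick H1

== LOOKUPS ==
["H5","H4","H5","H5","H5","H3","H3","H0","H3","H0","H3","H5","H4","H1"]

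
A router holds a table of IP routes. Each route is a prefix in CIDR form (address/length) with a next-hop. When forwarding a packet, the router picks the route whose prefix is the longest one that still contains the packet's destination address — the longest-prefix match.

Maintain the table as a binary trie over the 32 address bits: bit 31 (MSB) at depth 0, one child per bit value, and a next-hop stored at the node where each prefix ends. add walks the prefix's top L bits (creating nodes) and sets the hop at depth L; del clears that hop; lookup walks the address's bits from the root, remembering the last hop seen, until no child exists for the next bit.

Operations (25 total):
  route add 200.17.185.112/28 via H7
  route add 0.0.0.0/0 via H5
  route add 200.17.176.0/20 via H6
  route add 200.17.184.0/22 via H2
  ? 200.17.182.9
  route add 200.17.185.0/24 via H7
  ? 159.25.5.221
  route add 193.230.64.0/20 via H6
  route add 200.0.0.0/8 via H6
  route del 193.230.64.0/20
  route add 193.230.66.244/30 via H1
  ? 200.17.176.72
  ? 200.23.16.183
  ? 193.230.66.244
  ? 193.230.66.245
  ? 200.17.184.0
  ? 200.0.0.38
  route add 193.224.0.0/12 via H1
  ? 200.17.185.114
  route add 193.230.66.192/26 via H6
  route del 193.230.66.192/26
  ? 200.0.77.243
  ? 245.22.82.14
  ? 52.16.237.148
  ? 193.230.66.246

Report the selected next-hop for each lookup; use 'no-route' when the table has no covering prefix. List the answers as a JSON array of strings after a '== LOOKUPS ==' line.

Trace:
  + 200.17.185.112/28 (H7) depth=28
  + 0.0.0.0/0 (H5) depth=0
  + 200.17.176.0/20 (H6) depth=20
  + 200.17.184.0/22 (H2) depth=22
  ? 200.17.182.9  path d0:H5→d1:-→d2:-→d3:-→d4:-→d5:-→d6:-→d7:-→d8:-→d9:-→d10:-→d11:-→d12:-→d13:-→d14:-→d15:-→d16:-→d17:-→d18:-→d19:-→d20:H6  best=H6
  + 200.17.185.0/24 (H7) depth=24
  ? 159.25.5.221  path d0:H5→d1:-  best=H5
  + 193.230.64.0/20 (H6) depth=20
  + 200.0.0.0/8 (H6) depth=8
  - 193.230.64.0/20 clear@20
  + 193.230.66.244/30 (H1) depth=30
  ? 200.17.176.72  path d0:H5→d1:-→d2:-→d3:-→d4:-→d5:-→d6:-→d7:-→d8:H6→d9:-→d10:-→d11:-→d12:-→d13:-→d14:-→d15:-→d16:-→d17:-→d18:-→d19:-→d20:H6  best=H6
  ? 200.23.16.183  path d0:H5→d1:-→d2:-→d3:-→d4:-→d5:-→d6:-→d7:-→d8:H6→d9:-→d10:-→d11:-→d12:-→d13:-  best=H6
  ? 193.230.66.244  path d0:H5→d1:-→d2:-→d3:-→d4:-→d5:-→d6:-→d7:-→d8:-→d9:-→d10:-→d11:-→d12:-→d13:-→d14:-→d15:-→d16:-→d17:-→d18:-→d19:-→d20:-→d21:-→d22:-→d23:-→d24:-→d25:-→d26:-→d27:-→d28:-→d29:-→d30:H1  best=H1
  ? 193.230.66.245  path d0:H5→d1:-→d2:-→d3:-→d4:-→d5:-→d6:-→d7:-→d8:-→d9:-→d10:-→d11:-→d12:-→d13:-→d14:-→d15:-→d16:-→d17:-→d18:-→d19:-→d20:-→d21:-→d22:-→d23:-→d24:-→d25:-→d26:-→d27:-→d28:-→d29:-→d30:H1  best=H1
  ? 200.17.184.0  path d0:H5→d1:-→d2:-→d3:-→d4:-→d5:-→d6:-→d7:-→d8:H6→d9:-→d10:-→d11:-→d12:-→d13:-→d14:-→d15:-→d16:-→d17:-→d18:-→d19:-→d20:H6→d21:-→d22:H2→d23:-  best=H2
  ? 200.0.0.38  path d0:H5→d1:-→d2:-→d3:-→d4:-→d5:-→d6:-→d7:-→d8:H6→d9:-→d10:-→d11:-  best=H6
  + 193.224.0.0/12 (H1) depth=12
  ? 200.17.185.114  path d0:H5→d1:-→d2:-→d3:-→d4:-→d5:-→d6:-→d7:-→d8:H6→d9:-→d10:-→d11:-→d12:-→d13:-→d14:-→d15:-→d16:-→d17:-→d18:-→d19:-→d20:H6→d21:-→d22:H2→d23:-→d24:H7→d25:-→d26:-→d27:-→d28:H7  best=H7
  + 193.230.66.192/26 (H6) depth=26
  - 193.230.66.192/26 clear@26
  ? 200.0.77.243  path d0:H5→d1:-→d2:-→d3:-→d4:-→d5:-→d6:-→d7:-→d8:H6→d9:-→d10:-→d11:-  best=H6
  ? 245.22.82.14  path d0:H5→d1:-→d2:-  best=H5
  ? 52.16.237.148  path d0:H5  best=H5
  ? 193.230.66.246  path d0:H5→d1:-→d2:-→d3:-→d4:-→d5:-→d6:-→d7:-→d8:-→d9:-→d10:-→d11:-→d12:H1→d13:-→d14:-→d15:-→d16:-→d17:-→d18:-→d19:-→d20:-→d21:-→d22:-→d23:-→d24:-→d25:-→d26:-→d27:-→d28:-→d29:-→d30:H1  best=H1

== LOOKUPS ==
["H6","H5","H6","H6","H1","H1","H2","H6","H7","H6","H5","H5","H1"]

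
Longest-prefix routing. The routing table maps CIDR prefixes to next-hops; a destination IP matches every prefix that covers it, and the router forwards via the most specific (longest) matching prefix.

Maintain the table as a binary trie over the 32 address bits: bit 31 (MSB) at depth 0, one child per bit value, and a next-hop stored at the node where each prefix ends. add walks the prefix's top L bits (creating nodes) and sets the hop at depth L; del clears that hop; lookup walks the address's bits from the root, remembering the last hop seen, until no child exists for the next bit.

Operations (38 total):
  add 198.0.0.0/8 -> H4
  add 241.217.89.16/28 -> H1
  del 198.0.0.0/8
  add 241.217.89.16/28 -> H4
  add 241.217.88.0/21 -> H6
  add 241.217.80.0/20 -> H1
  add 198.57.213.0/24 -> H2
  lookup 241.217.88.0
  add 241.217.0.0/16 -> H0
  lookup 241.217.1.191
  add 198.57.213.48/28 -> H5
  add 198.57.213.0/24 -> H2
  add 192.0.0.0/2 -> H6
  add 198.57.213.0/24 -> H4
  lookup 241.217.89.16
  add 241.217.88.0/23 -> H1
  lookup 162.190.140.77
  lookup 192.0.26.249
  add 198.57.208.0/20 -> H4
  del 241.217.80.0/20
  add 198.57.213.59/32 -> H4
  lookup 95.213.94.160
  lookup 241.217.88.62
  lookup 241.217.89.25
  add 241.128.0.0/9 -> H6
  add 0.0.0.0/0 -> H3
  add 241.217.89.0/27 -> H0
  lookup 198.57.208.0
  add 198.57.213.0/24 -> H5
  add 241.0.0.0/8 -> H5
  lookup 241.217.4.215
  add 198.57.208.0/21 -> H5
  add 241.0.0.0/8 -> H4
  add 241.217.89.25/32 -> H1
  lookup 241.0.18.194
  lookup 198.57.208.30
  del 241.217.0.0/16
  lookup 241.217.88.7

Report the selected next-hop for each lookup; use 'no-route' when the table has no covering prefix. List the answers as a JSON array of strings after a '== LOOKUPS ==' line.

Trace:
  + 198.0.0.0/8 (H4) depth=8
  + 241.217.89.16/28 (H1) depth=28
  - 198.0.0.0/8 clear@8
  + 241.217.89.16/28 (H4) depth=28
  + 241.217.88.0/21 (H6) depth=21
  + 241.217.80.0/20 (H1) depth=20
  + 198.57.213.0/24 (H2) depth=24
  Q 241.217.88.0: descend 11110001110110010101100 ; hops seen [H1,H6] ; pick H6
  + 241.217.0.0/16 (H0) depth=16
  Q 241.217.1.191: descend 11110001110110010 ; hops seen [H0] ; pick H0
  + 198.57.213.48/28 (H5) depth=28
  + 198.57.213.0/24 (H2) depth=24
  + 192.0.0.0/2 (H6) depth=2
  + 198.57.213.0/24 (H4) depth=24
  Q 241.217.89.16: descend 1111000111011001010110010001 ; hops seen [H6,H0,H1,H6,H4] ; pick H4
  + 241.217.88.0/23 (H1) depth=23
  Q 162.190.140.77: descend 1 ; hops seen [∅] ; pick no-route
  Q 192.0.26.249: descend 11000 ; hops seen [H6] ; pick H6
  + 198.57.208.0/20 (H4) depth=20
  - 241.217.80.0/20 clear@20
  + 198.57.213.59/32 (H4) depth=32
  Q 95.213.94.160: descend ε ; hops seen [∅] ; pick no-route
  Q 241.217.88.62: descend 11110001110110010101100 ; hops seen [H6,H0,H6,H1] ; pick H1
  Q 241.217.89.25: descend 1111000111011001010110010001 ; hops seen [H6,H0,H6,H1,H4] ; pick H4
  + 241.128.0.0/9 (H6) depth=9
  + 0.0.0.0/0 (H3) depth=0
  + 241.217.89.0/27 (H0) depth=27
  Q 198.57.208.0: descend 110001100011100111010 ; hops seen [H3,H6,H4] ; pick H4
  + 198.57.213.0/24 (H5) depth=24
  + 241.0.0.0/8 (H5) depth=8
  Q 241.217.4.215: descend 11110001110110010 ; hops seen [H3,H6,H5,H6,H0] ; pick H0
  + 198.57.208.0/21 (H5) depth=21
  + 241.0.0.0/8 (H4) depth=8
  + 241.217.89.25/32 (H1) depth=32
  Q 241.0.18.194: descend 11110001 ; hops seen [H3,H6,H4] ; pick H4
  Q 198.57.208.30: descend 110001100011100111010 ; hops seen [H3,H6,H4,H5] ; pick H5
  - 241.217.0.0/16 clear@16
  Q 241.217.88.7: descend 11110001110110010101100 ; hops seen [H3,H6,H4,H6,H6,H1] ; pick H1

== LOOKUPS ==
["H6","H0","H4","no-route","H6","no-route","H1","H4","H4","H0","H4","H5","H1"]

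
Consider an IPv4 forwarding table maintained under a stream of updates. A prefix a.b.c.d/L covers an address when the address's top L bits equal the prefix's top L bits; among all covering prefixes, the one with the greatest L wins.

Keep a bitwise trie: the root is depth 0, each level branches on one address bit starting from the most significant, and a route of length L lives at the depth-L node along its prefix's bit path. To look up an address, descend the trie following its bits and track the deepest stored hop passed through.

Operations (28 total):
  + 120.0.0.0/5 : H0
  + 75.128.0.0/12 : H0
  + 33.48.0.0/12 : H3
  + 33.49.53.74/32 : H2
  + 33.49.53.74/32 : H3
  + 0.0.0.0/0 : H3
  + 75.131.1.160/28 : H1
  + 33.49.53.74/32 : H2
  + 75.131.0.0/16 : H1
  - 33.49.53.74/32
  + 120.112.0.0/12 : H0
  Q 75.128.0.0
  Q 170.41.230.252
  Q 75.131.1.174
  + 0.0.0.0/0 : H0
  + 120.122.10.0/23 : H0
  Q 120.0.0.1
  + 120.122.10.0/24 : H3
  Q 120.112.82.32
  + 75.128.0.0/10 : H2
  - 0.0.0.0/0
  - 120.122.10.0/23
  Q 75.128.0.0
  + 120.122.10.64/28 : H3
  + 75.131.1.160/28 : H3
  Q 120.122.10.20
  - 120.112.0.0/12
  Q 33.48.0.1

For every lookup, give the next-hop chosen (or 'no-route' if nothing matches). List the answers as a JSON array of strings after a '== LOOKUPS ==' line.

Process each operation:
  add 120.0.0.0/5 -> H0 at depth 5
  add 75.128.0.0/12 -> H0 at depth 12
  add 33.48.0.0/12 -> H3 at depth 12
  add 33.49.53.74/32 -> H2 at depth 32
  add 33.49.53.74/32 -> H3 at depth 32
  add 0.0.0.0/0 -> H3 at depth 0
  add 75.131.1.160/28 -> H1 at depth 28
  add 33.49.53.74/32 -> H2 at depth 32
  add 75.131.0.0/16 -> H1 at depth 16
  del 33.49.53.74/32 (clear depth 32)
  add 120.112.0.0/12 -> H0 at depth 12
  ? 75.128.0.0  path d0:H3→d1:-→d2:-→d3:-→d4:-→d5:-→d6:-→d7:-→d8:-→d9:-→d10:-→d11:-→d12:H0→d13:-→d14:-  best=H0
  ? 170.41.230.252  path d0:H3  best=H3
  ? 75.131.1.174  path d0:H3→d1:-→d2:-→d3:-→d4:-→d5:-→d6:-→d7:-→d8:-→d9:-→d10:-→d11:-→d12:H0→d13:-→d14:-→d15:-→d16:H1→d17:-→d18:-→d19:-→d20:-→d21:-→d22:-→d23:-→d24:-→d25:-→d26:-→d27:-→d28:H1  best=H1
  add 0.0.0.0/0 -> H0 at depth 0
  add 120.122.10.0/23 -> H0 at depth 23
  ? 120.0.0.1  path d0:H0→d1:-→d2:-→d3:-→d4:-→d5:H0→d6:-→d7:-→d8:-→d9:-  best=H0
  add 120.122.10.0/24 -> H3 at depth 24
  ? 120.112.82.32  path d0:H0→d1:-→d2:-→d3:-→d4:-→d5:H0→d6:-→d7:-→d8:-→d9:-→d10:-→d11:-→d12:H0  best=H0
  add 75.128.0.0/10 -> H2 at depth 10
  del 0.0.0.0/0 (clear depth 0)
  del 120.122.10.0/23 (clear depth 23)
  ? 75.128.0.0  path d0:-→d1:-→d2:-→d3:-→d4:-→d5:-→d6:-→d7:-→d8:-→d9:-→d10:H2→d11:-→d12:H0→d13:-→d14:-  best=H0
  add 120.122.10.64/28 -> H3 at depth 28
  add 75.131.1.160/28 -> H3 at depth 28
  ? 120.122.10.20  path d0:-→d1:-→d2:-→d3:-→d4:-→d5:H0→d6:-→d7:-→d8:-→d9:-→d10:-→d11:-→d12:H0→d13:-→d14:-→d15:-→d16:-→d17:-→d18:-→d19:-→d20:-→d21:-→d22:-→d23:-→d24:H3→d25:-  best=H3
  del 120.112.0.0/12 (clear depth 12)
  ? 33.48.0.1  path d0:-→d1:-→d2:-→d3:-→d4:-→d5:-→d6:-→d7:-→d8:-→d9:-→d10:-→d11:-→d12:H3→d13:-→d14:-→d15:-  best=H3

== LOOKUPS ==
["H0","H3","H1","H0","H0","H0","H3","H3"]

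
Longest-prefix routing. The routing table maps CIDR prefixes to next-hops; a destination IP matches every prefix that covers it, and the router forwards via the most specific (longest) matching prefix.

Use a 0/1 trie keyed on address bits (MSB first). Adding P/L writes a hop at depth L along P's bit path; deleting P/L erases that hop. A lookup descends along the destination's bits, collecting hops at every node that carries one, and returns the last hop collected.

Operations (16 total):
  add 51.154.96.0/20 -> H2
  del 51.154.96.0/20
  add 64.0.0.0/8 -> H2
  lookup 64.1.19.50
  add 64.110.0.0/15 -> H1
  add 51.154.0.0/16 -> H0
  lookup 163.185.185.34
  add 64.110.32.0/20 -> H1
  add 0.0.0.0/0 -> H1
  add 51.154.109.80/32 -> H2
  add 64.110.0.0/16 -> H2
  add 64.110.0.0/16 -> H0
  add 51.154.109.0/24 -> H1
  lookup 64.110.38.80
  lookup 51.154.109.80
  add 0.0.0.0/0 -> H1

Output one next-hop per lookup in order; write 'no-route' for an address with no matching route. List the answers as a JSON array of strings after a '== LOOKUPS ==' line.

Process each operation:
  + 51.154.96.0/20 (H2) depth=20
  - 51.154.96.0/20 clear@20
  + 64.0.0.0/8 (H2) depth=8
  ? 64.1.19.50  path d0:-→d1:-→d2:-→d3:-→d4:-→d5:-→d6:-→d7:-→d8:H2  best=H2
  + 64.110.0.0/15 (H1) depth=15
  + 51.154.0.0/16 (H0) depth=16
  ? 163.185.185.34  path d0:-  best=no-route
  + 64.110.32.0/20 (H1) depth=20
  + 0.0.0.0/0 (H1) depth=0
  + 51.154.109.80/32 (H2) depth=32
  + 64.110.0.0/16 (H2) depth=16
  + 64.110.0.0/16 (H0) depth=16
  + 51.154.109.0/24 (H1) depth=24
  ? 64.110.38.80  path d0:H1→d1:-→d2:-→d3:-→d4:-→d5:-→d6:-→d7:-→d8:H2→d9:-→d10:-→d11:-→d12:-→d13:-→d14:-→d15:H1→d16:H0→d17:-→d18:-→d19:-→d20:H1  best=H1
  ? 51.154.109.80  path d0:H1→d1:-→d2:-→d3:-→d4:-→d5:-→d6:-→d7:-→d8:-→d9:-→d10:-→d11:-→d12:-→d13:-→d14:-→d15:-→d16:H0→d17:-→d18:-→d19:-→d20:-→d21:-→d22:-→d23:-→d24:H1→d25:-→d26:-→d27:-→d28:-→d29:-→d30:-→d31:-→d32:H2  best=H2
  + 0.0.0.0/0 (H1) depth=0

== LOOKUPS ==
["H2","no-route","H1","H2"]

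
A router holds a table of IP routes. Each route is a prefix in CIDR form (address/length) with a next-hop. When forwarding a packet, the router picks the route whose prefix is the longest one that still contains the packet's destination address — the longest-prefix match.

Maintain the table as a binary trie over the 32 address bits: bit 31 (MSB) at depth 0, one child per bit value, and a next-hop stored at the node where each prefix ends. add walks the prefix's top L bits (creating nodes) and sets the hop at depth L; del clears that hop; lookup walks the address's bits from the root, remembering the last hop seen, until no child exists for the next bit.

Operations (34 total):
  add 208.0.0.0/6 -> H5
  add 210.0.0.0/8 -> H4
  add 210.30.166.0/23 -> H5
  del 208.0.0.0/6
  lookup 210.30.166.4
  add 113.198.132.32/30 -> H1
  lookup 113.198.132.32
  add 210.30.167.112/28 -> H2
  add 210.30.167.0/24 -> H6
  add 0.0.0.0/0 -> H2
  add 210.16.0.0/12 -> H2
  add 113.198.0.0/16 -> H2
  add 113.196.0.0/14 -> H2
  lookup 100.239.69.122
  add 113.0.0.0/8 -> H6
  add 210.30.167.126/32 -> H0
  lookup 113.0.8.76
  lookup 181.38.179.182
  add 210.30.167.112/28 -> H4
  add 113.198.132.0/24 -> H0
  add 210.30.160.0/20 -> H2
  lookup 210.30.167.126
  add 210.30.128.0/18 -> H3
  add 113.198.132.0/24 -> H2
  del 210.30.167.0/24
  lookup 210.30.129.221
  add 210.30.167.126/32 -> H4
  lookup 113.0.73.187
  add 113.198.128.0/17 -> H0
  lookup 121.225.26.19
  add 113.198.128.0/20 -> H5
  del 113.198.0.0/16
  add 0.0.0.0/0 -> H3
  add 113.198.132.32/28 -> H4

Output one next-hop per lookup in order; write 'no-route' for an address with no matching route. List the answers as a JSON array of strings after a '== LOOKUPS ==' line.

Trace:
  + 208.0.0.0/6 (H5) depth=6
  + 210.0.0.0/8 (H4) depth=8
  + 210.30.166.0/23 (H5) depth=23
  del 208.0.0.0/6 (clear depth 6)
  lookup 210.30.166.4: bits 11010010000111101010011 walk d0:-→d1:-→d2:-→d3:-→d4:-→d5:-→d6:-→d7:-→d8:H4→d9:-→d10:-→d11:-→d12:-→d13:-→d14:-→d15:-→d16:-→d17:-→d18:-→d19:-→d20:-→d21:-→d22:-→d23:H5 -> H5
  + 113.198.132.32/30 (H1) depth=30
  lookup 113.198.132.32: bits 011100011100011010000100001000 walk d0:-→d1:-→d2:-→d3:-→d4:-→d5:-→d6:-→d7:-→d8:-→d9:-→d10:-→d11:-→d12:-→d13:-→d14:-→d15:-→d16:-→d17:-→d18:-→d19:-→d20:-→d21:-→d22:-→d23:-→d24:-→d25:-→d26:-→d27:-→d28:-→d29:-→d30:H1 -> H1
  + 210.30.167.112/28 (H2) depth=28
  + 210.30.167.0/24 (H6) depth=24
  + 0.0.0.0/0 (H2) depth=0
  + 210.16.0.0/12 (H2) depth=12
  + 113.198.0.0/16 (H2) depth=16
  + 113.196.0.0/14 (H2) depth=14
  lookup 100.239.69.122: bits 011 walk d0:H2→d1:-→d2:-→d3:- -> H2
  + 113.0.0.0/8 (H6) depth=8
  + 210.30.167.126/32 (H0) depth=32
  lookup 113.0.8.76: bits 01110001 walk d0:H2→d1:-→d2:-→d3:-→d4:-→d5:-→d6:-→d7:-→d8:H6 -> H6
  lookup 181.38.179.182: bits 1 walk d0:H2→d1:- -> H2
  + 210.30.167.112/28 (H4) depth=28
  + 113.198.132.0/24 (H0) depth=24
  + 210.30.160.0/20 (H2) depth=20
  lookup 210.30.167.126: bits 11010010000111101010011101111110 walk d0:H2→d1:-→d2:-→d3:-→d4:-→d5:-→d6:-→d7:-→d8:H4→d9:-→d10:-→d11:-→d12:H2→d13:-→d14:-→d15:-→d16:-→d17:-→d18:-→d19:-→d20:H2→d21:-→d22:-→d23:H5→d24:H6→d25:-→d26:-→d27:-→d28:H4→d29:-→d30:-→d31:-→d32:H0 -> H0
  + 210.30.128.0/18 (H3) depth=18
  + 113.198.132.0/24 (H2) depth=24
  del 210.30.167.0/24 (clear depth 24)
  lookup 210.30.129.221: bits 110100100001111010 walk d0:H2→d1:-→d2:-→d3:-→d4:-→d5:-→d6:-→d7:-→d8:H4→d9:-→d10:-→d11:-→d12:H2→d13:-→d14:-→d15:-→d16:-→d17:-→d18:H3 -> H3
  + 210.30.167.126/32 (H4) depth=32
  lookup 113.0.73.187: bits 01110001 walk d0:H2→d1:-→d2:-→d3:-→d4:-→d5:-→d6:-→d7:-→d8:H6 -> H6
  + 113.198.128.0/17 (H0) depth=17
  lookup 121.225.26.19: bits 0111 walk d0:H2→d1:-→d2:-→d3:-→d4:- -> H2
  + 113.198.128.0/20 (H5) depth=20
  del 113.198.0.0/16 (clear depth 16)
  + 0.0.0.0/0 (H3) depth=0
  + 113.198.132.32/28 (H4) depth=28

== LOOKUPS ==
["H5","H1","H2","H6","H2","H0","H3","H6","H2"]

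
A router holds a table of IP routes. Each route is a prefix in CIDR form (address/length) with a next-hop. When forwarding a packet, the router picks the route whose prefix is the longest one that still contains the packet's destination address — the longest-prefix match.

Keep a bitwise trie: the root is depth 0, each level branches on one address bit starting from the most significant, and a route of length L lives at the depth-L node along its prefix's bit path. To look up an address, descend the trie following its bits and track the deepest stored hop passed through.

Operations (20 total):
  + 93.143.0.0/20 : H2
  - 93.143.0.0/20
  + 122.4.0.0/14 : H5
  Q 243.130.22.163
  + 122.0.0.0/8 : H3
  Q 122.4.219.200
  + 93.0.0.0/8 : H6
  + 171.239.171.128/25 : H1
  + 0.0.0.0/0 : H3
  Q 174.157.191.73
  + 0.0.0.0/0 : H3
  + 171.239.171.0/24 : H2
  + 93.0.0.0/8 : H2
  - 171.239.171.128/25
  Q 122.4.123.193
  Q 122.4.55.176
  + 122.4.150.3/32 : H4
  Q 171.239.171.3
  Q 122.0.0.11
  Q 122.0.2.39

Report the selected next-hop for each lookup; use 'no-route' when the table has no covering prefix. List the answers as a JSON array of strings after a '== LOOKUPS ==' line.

Process each operation:
  + 93.143.0.0/20 (H2) depth=20
  - 93.143.0.0/20 clear@20
  + 122.4.0.0/14 (H5) depth=14
  lookup 243.130.22.163: bits ε walk d0:- -> no-route
  + 122.0.0.0/8 (H3) depth=8
  lookup 122.4.219.200: bits 01111010000001 walk d0:-→d1:-→d2:-→d3:-→d4:-→d5:-→d6:-→d7:-→d8:H3→d9:-→d10:-→d11:-→d12:-→d13:-→d14:H5 -> H5
  + 93.0.0.0/8 (H6) depth=8
  + 171.239.171.128/25 (H1) depth=25
  + 0.0.0.0/0 (H3) depth=0
  lookup 174.157.191.73: bits 10101 walk d0:H3→d1:-→d2:-→d3:-→d4:-→d5:- -> H3
  + 0.0.0.0/0 (H3) depth=0
  + 171.239.171.0/24 (H2) depth=24
  + 93.0.0.0/8 (H2) depth=8
  - 171.239.171.128/25 clear@25
  lookup 122.4.123.193: bits 01111010000001 walk d0:H3→d1:-→d2:-→d3:-→d4:-→d5:-→d6:-→d7:-→d8:H3→d9:-→d10:-→d11:-→d12:-→d13:-→d14:H5 -> H5
  lookup 122.4.55.176: bits 01111010000001 walk d0:H3→d1:-→d2:-→d3:-→d4:-→d5:-→d6:-→d7:-→d8:H3→d9:-→d10:-→d11:-→d12:-→d13:-→d14:H5 -> H5
  + 122.4.150.3/32 (H4) depth=32
  lookup 171.239.171.3: bits 101010111110111110101011 walk d0:H3→d1:-→d2:-→d3:-→d4:-→d5:-→d6:-→d7:-→d8:-→d9:-→d10:-→d11:-→d12:-→d13:-→d14:-→d15:-→d16:-→d17:-→d18:-→d19:-→d20:-→d21:-→d22:-→d23:-→d24:H2 -> H2
  lookup 122.0.0.11: bits 0111101000000 walk d0:H3→d1:-→d2:-→d3:-→d4:-→d5:-→d6:-→d7:-→d8:H3→d9:-→d10:-→d11:-→d12:-→d13:- -> H3
  lookup 122.0.2.39: bits 0111101000000 walk d0:H3→d1:-→d2:-→d3:-→d4:-→d5:-→d6:-→d7:-→d8:H3→d9:-→d10:-→d11:-→d12:-→d13:- -> H3

== LOOKUPS ==
["no-route","H5","H3","H5","H5","H2","H3","H3"]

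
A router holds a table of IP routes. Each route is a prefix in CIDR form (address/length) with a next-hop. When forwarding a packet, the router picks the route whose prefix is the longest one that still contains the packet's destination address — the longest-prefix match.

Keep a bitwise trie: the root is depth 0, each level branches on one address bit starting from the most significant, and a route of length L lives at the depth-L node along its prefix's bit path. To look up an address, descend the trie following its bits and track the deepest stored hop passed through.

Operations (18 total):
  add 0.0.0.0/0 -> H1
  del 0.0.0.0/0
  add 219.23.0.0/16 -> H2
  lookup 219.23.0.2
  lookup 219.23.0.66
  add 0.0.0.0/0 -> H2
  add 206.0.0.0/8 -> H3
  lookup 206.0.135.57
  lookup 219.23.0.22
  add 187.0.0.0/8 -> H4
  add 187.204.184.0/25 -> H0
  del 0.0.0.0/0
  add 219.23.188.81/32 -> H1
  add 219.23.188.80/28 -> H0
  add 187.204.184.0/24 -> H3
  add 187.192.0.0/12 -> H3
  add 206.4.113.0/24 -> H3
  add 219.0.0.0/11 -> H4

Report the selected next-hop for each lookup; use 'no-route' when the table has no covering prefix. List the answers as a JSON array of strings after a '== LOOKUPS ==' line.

Process each operation:
  add 0.0.0.0/0 -> H1 at depth 0
  del 0.0.0.0/0 (clear depth 0)
  add 219.23.0.0/16 -> H2 at depth 16
  ? 219.23.0.2  path d0:-→d1:-→d2:-→d3:-→d4:-→d5:-→d6:-→d7:-→d8:-→d9:-→d10:-→d11:-→d12:-→d13:-→d14:-→d15:-→d16:H2  best=H2
  ? 219.23.0.66  path d0:-→d1:-→d2:-→d3:-→d4:-→d5:-→d6:-→d7:-→d8:-→d9:-→d10:-→d11:-→d12:-→d13:-→d14:-→d15:-→d16:H2  best=H2
  add 0.0.0.0/0 -> H2 at depth 0
  add 206.0.0.0/8 -> H3 at depth 8
  ? 206.0.135.57  path d0:H2→d1:-→d2:-→d3:-→d4:-→d5:-→d6:-→d7:-→d8:H3  best=H3
  ? 219.23.0.22  path d0:H2→d1:-→d2:-→d3:-→d4:-→d5:-→d6:-→d7:-→d8:-→d9:-→d10:-→d11:-→d12:-→d13:-→d14:-→d15:-→d16:H2  best=H2
  add 187.0.0.0/8 -> H4 at depth 8
  add 187.204.184.0/25 -> H0 at depth 25
  del 0.0.0.0/0 (clear depth 0)
  add 219.23.188.81/32 -> H1 at depth 32
  add 219.23.188.80/28 -> H0 at depth 28
  add 187.204.184.0/24 -> H3 at depth 24
  add 187.192.0.0/12 -> H3 at depth 12
  add 206.4.113.0/24 -> H3 at depth 24
  add 219.0.0.0/11 -> H4 at depth 11

== LOOKUPS ==
["H2","H2","H3","H2"]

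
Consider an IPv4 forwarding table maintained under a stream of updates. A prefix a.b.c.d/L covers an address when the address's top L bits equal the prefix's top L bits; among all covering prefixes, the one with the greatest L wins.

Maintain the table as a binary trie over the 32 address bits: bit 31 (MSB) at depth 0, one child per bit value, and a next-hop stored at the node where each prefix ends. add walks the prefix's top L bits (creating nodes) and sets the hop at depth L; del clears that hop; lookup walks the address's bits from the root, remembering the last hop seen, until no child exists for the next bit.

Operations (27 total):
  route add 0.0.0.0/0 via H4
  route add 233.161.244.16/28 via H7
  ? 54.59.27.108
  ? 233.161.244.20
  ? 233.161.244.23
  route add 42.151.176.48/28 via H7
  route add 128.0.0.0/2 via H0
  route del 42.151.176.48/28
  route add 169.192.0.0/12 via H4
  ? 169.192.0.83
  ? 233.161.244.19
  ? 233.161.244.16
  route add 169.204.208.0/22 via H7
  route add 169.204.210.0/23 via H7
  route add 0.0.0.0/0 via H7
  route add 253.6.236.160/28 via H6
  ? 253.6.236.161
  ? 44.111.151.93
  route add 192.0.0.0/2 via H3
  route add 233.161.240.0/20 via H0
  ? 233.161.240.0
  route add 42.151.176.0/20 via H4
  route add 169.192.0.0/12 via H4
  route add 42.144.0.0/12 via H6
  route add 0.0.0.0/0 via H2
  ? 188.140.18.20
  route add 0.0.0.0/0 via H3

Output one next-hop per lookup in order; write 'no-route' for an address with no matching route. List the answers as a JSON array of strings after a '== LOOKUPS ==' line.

Trace:
  add 0.0.0.0/0 -> H4 at depth 0
  add 233.161.244.16/28 -> H7 at depth 28
  ? 54.59.27.108  path d0:H4  best=H4
  ? 233.161.244.20  path d0:H4→d1:-→d2:-→d3:-→d4:-→d5:-→d6:-→d7:-→d8:-→d9:-→d10:-→d11:-→d12:-→d13:-→d14:-→d15:-→d16:-→d17:-→d18:-→d19:-→d20:-→d21:-→d22:-→d23:-→d24:-→d25:-→d26:-→d27:-→d28:H7  best=H7
  ? 233.161.244.23  path d0:H4→d1:-→d2:-→d3:-→d4:-→d5:-→d6:-→d7:-→d8:-→d9:-→d10:-→d11:-→d12:-→d13:-→d14:-→d15:-→d16:-→d17:-→d18:-→d19:-→d20:-→d21:-→d22:-→d23:-→d24:-→d25:-→d26:-→d27:-→d28:H7  best=H7
  add 42.151.176.48/28 -> H7 at depth 28
  add 128.0.0.0/2 -> H0 at depth 2
  - 42.151.176.48/28 clear@28
  add 169.192.0.0/12 -> H4 at depth 12
  ? 169.192.0.83  path d0:H4→d1:-→d2:H0→d3:-→d4:-→d5:-→d6:-→d7:-→d8:-→d9:-→d10:-→d11:-→d12:H4  best=H4
  ? 233.161.244.19  path d0:H4→d1:-→d2:-→d3:-→d4:-→d5:-→d6:-→d7:-→d8:-→d9:-→d10:-→d11:-→d12:-→d13:-→d14:-→d15:-→d16:-→d17:-→d18:-→d19:-→d20:-→d21:-→d22:-→d23:-→d24:-→d25:-→d26:-→d27:-→d28:H7  best=H7
  ? 233.161.244.16  path d0:H4→d1:-→d2:-→d3:-→d4:-→d5:-→d6:-→d7:-→d8:-→d9:-→d10:-→d11:-→d12:-→d13:-→d14:-→d15:-→d16:-→d17:-→d18:-→d19:-→d20:-→d21:-→d22:-→d23:-→d24:-→d25:-→d26:-→d27:-→d28:H7  best=H7
  add 169.204.208.0/22 -> H7 at depth 22
  add 169.204.210.0/23 -> H7 at depth 23
  add 0.0.0.0/0 -> H7 at depth 0
  add 253.6.236.160/28 -> H6 at depth 28
  ? 253.6.236.161  path d0:H7→d1:-→d2:-→d3:-→d4:-→d5:-→d6:-→d7:-→d8:-→d9:-→d10:-→d11:-→d12:-→d13:-→d14:-→d15:-→d16:-→d17:-→d18:-→d19:-→d20:-→d21:-→d22:-→d23:-→d24:-→d25:-→d26:-→d27:-→d28:H6  best=H6
  ? 44.111.151.93  path d0:H7→d1:-→d2:-→d3:-→d4:-→d5:-  best=H7
  add 192.0.0.0/2 -> H3 at depth 2
  add 233.161.240.0/20 -> H0 at depth 20
  ? 233.161.240.0  path d0:H7→d1:-→d2:H3→d3:-→d4:-→d5:-→d6:-→d7:-→d8:-→d9:-→d10:-→d11:-→d12:-→d13:-→d14:-→d15:-→d16:-→d17:-→d18:-→d19:-→d20:H0→d21:-  best=H0
  add 42.151.176.0/20 -> H4 at depth 20
  add 169.192.0.0/12 -> H4 at depth 12
  add 42.144.0.0/12 -> H6 at depth 12
  add 0.0.0.0/0 -> H2 at depth 0
  ? 188.140.18.20  path d0:H2→d1:-→d2:H0→d3:-  best=H0
  add 0.0.0.0/0 -> H3 at depth 0

== LOOKUPS ==
["H4","H7","H7","H4","H7","H7","H6","H7","H0","H0"]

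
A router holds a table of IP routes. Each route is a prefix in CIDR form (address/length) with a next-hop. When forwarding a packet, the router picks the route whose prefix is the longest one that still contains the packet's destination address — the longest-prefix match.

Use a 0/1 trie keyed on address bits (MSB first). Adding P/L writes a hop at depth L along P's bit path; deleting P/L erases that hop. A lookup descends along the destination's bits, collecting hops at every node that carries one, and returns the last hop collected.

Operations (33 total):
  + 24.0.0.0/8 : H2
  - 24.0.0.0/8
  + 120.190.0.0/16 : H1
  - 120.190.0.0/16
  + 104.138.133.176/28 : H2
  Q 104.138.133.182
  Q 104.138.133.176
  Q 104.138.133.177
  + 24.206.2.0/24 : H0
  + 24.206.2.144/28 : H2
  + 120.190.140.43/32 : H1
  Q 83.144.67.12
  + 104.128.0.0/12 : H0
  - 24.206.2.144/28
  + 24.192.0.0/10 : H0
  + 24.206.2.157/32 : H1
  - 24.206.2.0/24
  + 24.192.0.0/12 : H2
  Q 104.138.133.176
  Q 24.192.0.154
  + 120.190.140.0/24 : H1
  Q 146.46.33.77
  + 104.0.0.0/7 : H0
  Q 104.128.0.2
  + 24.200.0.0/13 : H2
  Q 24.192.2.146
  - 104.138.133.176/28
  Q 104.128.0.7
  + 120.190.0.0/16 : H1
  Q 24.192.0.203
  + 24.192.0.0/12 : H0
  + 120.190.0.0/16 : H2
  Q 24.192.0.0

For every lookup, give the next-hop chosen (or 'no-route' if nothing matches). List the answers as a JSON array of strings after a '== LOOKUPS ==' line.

Apply in order:
  + 24.0.0.0/8 (H2) depth=8
  del 24.0.0.0/8 (clear depth 8)
  + 120.190.0.0/16 (H1) depth=16
  del 120.190.0.0/16 (clear depth 16)
  + 104.138.133.176/28 (H2) depth=28
  lookup 104.138.133.182: bits 0110100010001010100001011011 walk d0:-→d1:-→d2:-→d3:-→d4:-→d5:-→d6:-→d7:-→d8:-→d9:-→d10:-→d11:-→d12:-→d13:-→d14:-→d15:-→d16:-→d17:-→d18:-→d19:-→d20:-→d21:-→d22:-→d23:-→d24:-→d25:-→d26:-→d27:-→d28:H2 -> H2
  lookup 104.138.133.176: bits 0110100010001010100001011011 walk d0:-→d1:-→d2:-→d3:-→d4:-→d5:-→d6:-→d7:-→d8:-→d9:-→d10:-→d11:-→d12:-→d13:-→d14:-→d15:-→d16:-→d17:-→d18:-→d19:-→d20:-→d21:-→d22:-→d23:-→d24:-→d25:-→d26:-→d27:-→d28:H2 -> H2
  lookup 104.138.133.177: bits 0110100010001010100001011011 walk d0:-→d1:-→d2:-→d3:-→d4:-→d5:-→d6:-→d7:-→d8:-→d9:-→d10:-→d11:-→d12:-→d13:-→d14:-→d15:-→d16:-→d17:-→d18:-→d19:-→d20:-→d21:-→d22:-→d23:-→d24:-→d25:-→d26:-→d27:-→d28:H2 -> H2
  + 24.206.2.0/24 (H0) depth=24
  + 24.206.2.144/28 (H2) depth=28
  + 120.190.140.43/32 (H1) depth=32
  lookup 83.144.67.12: bits 01 walk d0:-→d1:-→d2:- -> no-route
  + 104.128.0.0/12 (H0) depth=12
  del 24.206.2.144/28 (clear depth 28)
  + 24.192.0.0/10 (H0) depth=10
  + 24.206.2.157/32 (H1) depth=32
  del 24.206.2.0/24 (clear depth 24)
  + 24.192.0.0/12 (H2) depth=12
  lookup 104.138.133.176: bits 0110100010001010100001011011 walk d0:-→d1:-→d2:-→d3:-→d4:-→d5:-→d6:-→d7:-→d8:-→d9:-→d10:-→d11:-→d12:H0→d13:-→d14:-→d15:-→d16:-→d17:-→d18:-→d19:-→d20:-→d21:-→d22:-→d23:-→d24:-→d25:-→d26:-→d27:-→d28:H2 -> H2
  lookup 24.192.0.154: bits 000110001100 walk d0:-→d1:-→d2:-→d3:-→d4:-→d5:-→d6:-→d7:-→d8:-→d9:-→d10:H0→d11:-→d12:H2 -> H2
  + 120.190.140.0/24 (H1) depth=24
  lookup 146.46.33.77: bits ε walk d0:- -> no-route
  + 104.0.0.0/7 (H0) depth=7
  lookup 104.128.0.2: bits 011010001000 walk d0:-→d1:-→d2:-→d3:-→d4:-→d5:-→d6:-→d7:H0→d8:-→d9:-→d10:-→d11:-→d12:H0 -> H0
  + 24.200.0.0/13 (H2) depth=13
  lookup 24.192.2.146: bits 000110001100 walk d0:-→d1:-→d2:-→d3:-→d4:-→d5:-→d6:-→d7:-→d8:-→d9:-→d10:H0→d11:-→d12:H2 -> H2
  del 104.138.133.176/28 (clear depth 28)
  lookup 104.128.0.7: bits 011010001000 walk d0:-→d1:-→d2:-→d3:-→d4:-→d5:-→d6:-→d7:H0→d8:-→d9:-→d10:-→d11:-→d12:H0 -> H0
  + 120.190.0.0/16 (H1) depth=16
  lookup 24.192.0.203: bits 000110001100 walk d0:-→d1:-→d2:-→d3:-→d4:-→d5:-→d6:-→d7:-→d8:-→d9:-→d10:H0→d11:-→d12:H2 -> H2
  + 24.192.0.0/12 (H0) depth=12
  + 120.190.0.0/16 (H2) depth=16
  lookup 24.192.0.0: bits 000110001100 walk d0:-→d1:-→d2:-→d3:-→d4:-→d5:-→d6:-→d7:-→d8:-→d9:-→d10:H0→d11:-→d12:H0 -> H0

== LOOKUPS ==
["H2","H2","H2","no-route","H2","H2","no-route","H0","H2","H0","H2","H0"]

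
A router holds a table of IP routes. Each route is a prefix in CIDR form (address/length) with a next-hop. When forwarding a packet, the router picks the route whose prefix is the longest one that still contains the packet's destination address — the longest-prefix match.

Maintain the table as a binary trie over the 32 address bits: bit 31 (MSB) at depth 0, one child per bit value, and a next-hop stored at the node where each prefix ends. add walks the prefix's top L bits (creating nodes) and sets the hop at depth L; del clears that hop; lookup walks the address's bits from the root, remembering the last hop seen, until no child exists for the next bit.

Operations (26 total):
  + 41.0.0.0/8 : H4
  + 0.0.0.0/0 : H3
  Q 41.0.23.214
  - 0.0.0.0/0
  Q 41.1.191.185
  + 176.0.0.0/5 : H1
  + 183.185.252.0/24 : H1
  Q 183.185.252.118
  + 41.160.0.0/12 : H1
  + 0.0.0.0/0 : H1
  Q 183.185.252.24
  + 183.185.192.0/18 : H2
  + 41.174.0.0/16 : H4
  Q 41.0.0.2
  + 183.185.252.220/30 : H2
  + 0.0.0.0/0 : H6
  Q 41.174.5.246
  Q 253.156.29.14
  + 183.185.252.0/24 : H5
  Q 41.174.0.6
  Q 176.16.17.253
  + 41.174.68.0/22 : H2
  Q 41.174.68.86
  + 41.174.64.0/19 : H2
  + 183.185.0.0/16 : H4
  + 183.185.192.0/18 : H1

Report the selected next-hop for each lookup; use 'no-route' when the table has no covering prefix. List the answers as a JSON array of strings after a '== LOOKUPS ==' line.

Trace:
  add 41.0.0.0/8 -> H4 at depth 8
  add 0.0.0.0/0 -> H3 at depth 0
  lookup 41.0.23.214: bits 00101001 walk d0:H3→d1:-→d2:-→d3:-→d4:-→d5:-→d6:-→d7:-→d8:H4 -> H4
  del 0.0.0.0/0 (clear depth 0)
  lookup 41.1.191.185: bits 00101001 walk d0:-→d1:-→d2:-→d3:-→d4:-→d5:-→d6:-→d7:-→d8:H4 -> H4
  add 176.0.0.0/5 -> H1 at depth 5
  add 183.185.252.0/24 -> H1 at depth 24
  lookup 183.185.252.118: bits 101101111011100111111100 walk d0:-→d1:-→d2:-→d3:-→d4:-→d5:H1→d6:-→d7:-→d8:-→d9:-→d10:-→d11:-→d12:-→d13:-→d14:-→d15:-→d16:-→d17:-→d18:-→d19:-→d20:-→d21:-→d22:-→d23:-→d24:H1 -> H1
  add 41.160.0.0/12 -> H1 at depth 12
  add 0.0.0.0/0 -> H1 at depth 0
  lookup 183.185.252.24: bits 101101111011100111111100 walk d0:H1→d1:-→d2:-→d3:-→d4:-→d5:H1→d6:-→d7:-→d8:-→d9:-→d10:-→d11:-→d12:-→d13:-→d14:-→d15:-→d16:-→d17:-→d18:-→d19:-→d20:-→d21:-→d22:-→d23:-→d24:H1 -> H1
  add 183.185.192.0/18 -> H2 at depth 18
  add 41.174.0.0/16 -> H4 at depth 16
  lookup 41.0.0.2: bits 00101001 walk d0:H1→d1:-→d2:-→d3:-→d4:-→d5:-→d6:-→d7:-→d8:H4 -> H4
  add 183.185.252.220/30 -> H2 at depth 30
  add 0.0.0.0/0 -> H6 at depth 0
  lookup 41.174.5.246: bits 0010100110101110 walk d0:H6→d1:-→d2:-→d3:-→d4:-→d5:-→d6:-→d7:-→d8:H4→d9:-→d10:-→d11:-→d12:H1→d13:-→d14:-→d15:-→d16:H4 -> H4
  lookup 253.156.29.14: bits 1 walk d0:H6→d1:- -> H6
  add 183.185.252.0/24 -> H5 at depth 24
  lookup 41.174.0.6: bits 0010100110101110 walk d0:H6→d1:-→d2:-→d3:-→d4:-→d5:-→d6:-→d7:-→d8:H4→d9:-→d10:-→d11:-→d12:H1→d13:-→d14:-→d15:-→d16:H4 -> H4
  lookup 176.16.17.253: bits 10110 walk d0:H6→d1:-→d2:-→d3:-→d4:-→d5:H1 -> H1
  add 41.174.68.0/22 -> H2 at depth 22
  lookup 41.174.68.86: bits 0010100110101110010001 walk d0:H6→d1:-→d2:-→d3:-→d4:-→d5:-→d6:-→d7:-→d8:H4→d9:-→d10:-→d11:-→d12:H1→d13:-→d14:-→d15:-→d16:H4→d17:-→d18:-→d19:-→d20:-→d21:-→d22:H2 -> H2
  add 41.174.64.0/19 -> H2 at depth 19
  add 183.185.0.0/16 -> H4 at depth 16
  add 183.185.192.0/18 -> H1 at depth 18

== LOOKUPS ==
["H4","H4","H1","H1","H4","H4","H6","H4","H1","H2"]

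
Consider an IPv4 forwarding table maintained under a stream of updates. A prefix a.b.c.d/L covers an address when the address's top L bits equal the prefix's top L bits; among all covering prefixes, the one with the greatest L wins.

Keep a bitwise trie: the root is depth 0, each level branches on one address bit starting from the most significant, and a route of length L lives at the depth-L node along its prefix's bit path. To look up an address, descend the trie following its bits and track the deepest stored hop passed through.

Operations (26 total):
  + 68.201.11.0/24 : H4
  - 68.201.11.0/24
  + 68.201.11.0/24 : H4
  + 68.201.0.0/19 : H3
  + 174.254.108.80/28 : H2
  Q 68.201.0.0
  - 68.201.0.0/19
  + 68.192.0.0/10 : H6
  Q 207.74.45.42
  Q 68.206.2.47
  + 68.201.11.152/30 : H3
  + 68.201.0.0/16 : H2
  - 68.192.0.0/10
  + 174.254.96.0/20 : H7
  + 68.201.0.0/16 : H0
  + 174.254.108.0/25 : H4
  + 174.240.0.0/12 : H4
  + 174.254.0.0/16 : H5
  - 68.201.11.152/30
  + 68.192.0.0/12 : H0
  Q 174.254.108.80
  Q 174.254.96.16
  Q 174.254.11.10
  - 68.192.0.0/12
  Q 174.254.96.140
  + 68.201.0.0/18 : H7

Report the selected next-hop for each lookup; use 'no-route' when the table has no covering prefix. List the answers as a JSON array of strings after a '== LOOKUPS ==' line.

Process each operation:
  add 68.201.11.0/24 -> H4 at depth 24
  - 68.201.11.0/24 clear@24
  add 68.201.11.0/24 -> H4 at depth 24
  add 68.201.0.0/19 -> H3 at depth 19
  add 174.254.108.80/28 -> H2 at depth 28
  ? 68.201.0.0  path d0:-→d1:-→d2:-→d3:-→d4:-→d5:-→d6:-→d7:-→d8:-→d9:-→d10:-→d11:-→d12:-→d13:-→d14:-→d15:-→d16:-→d17:-→d18:-→d19:H3→d20:-  best=H3
  - 68.201.0.0/19 clear@19
  add 68.192.0.0/10 -> H6 at depth 10
  ? 207.74.45.42  path d0:-→d1:-  best=no-route
  ? 68.206.2.47  path d0:-→d1:-→d2:-→d3:-→d4:-→d5:-→d6:-→d7:-→d8:-→d9:-→d10:H6→d11:-→d12:-→d13:-  best=H6
  add 68.201.11.152/30 -> H3 at depth 30
  add 68.201.0.0/16 -> H2 at depth 16
  - 68.192.0.0/10 clear@10
  add 174.254.96.0/20 -> H7 at depth 20
  add 68.201.0.0/16 -> H0 at depth 16
  add 174.254.108.0/25 -> H4 at depth 25
  add 174.240.0.0/12 -> H4 at depth 12
  add 174.254.0.0/16 -> H5 at depth 16
  - 68.201.11.152/30 clear@30
  add 68.192.0.0/12 -> H0 at depth 12
  ? 174.254.108.80  path d0:-→d1:-→d2:-→d3:-→d4:-→d5:-→d6:-→d7:-→d8:-→d9:-→d10:-→d11:-→d12:H4→d13:-→d14:-→d15:-→d16:H5→d17:-→d18:-→d19:-→d20:H7→d21:-→d22:-→d23:-→d24:-→d25:H4→d26:-→d27:-→d28:H2  best=H2
  ? 174.254.96.16  path d0:-→d1:-→d2:-→d3:-→d4:-→d5:-→d6:-→d7:-→d8:-→d9:-→d10:-→d11:-→d12:H4→d13:-→d14:-→d15:-→d16:H5→d17:-→d18:-→d19:-→d20:H7  best=H7
  ? 174.254.11.10  path d0:-→d1:-→d2:-→d3:-→d4:-→d5:-→d6:-→d7:-→d8:-→d9:-→d10:-→d11:-→d12:H4→d13:-→d14:-→d15:-→d16:H5→d17:-  best=H5
  - 68.192.0.0/12 clear@12
  ? 174.254.96.140  path d0:-→d1:-→d2:-→d3:-→d4:-→d5:-→d6:-→d7:-→d8:-→d9:-→d10:-→d11:-→d12:H4→d13:-→d14:-→d15:-→d16:H5→d17:-→d18:-→d19:-→d20:H7  best=H7
  add 68.201.0.0/18 -> H7 at depth 18

== LOOKUPS ==
["H3","no-route","H6","H2","H7","H5","H7"]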